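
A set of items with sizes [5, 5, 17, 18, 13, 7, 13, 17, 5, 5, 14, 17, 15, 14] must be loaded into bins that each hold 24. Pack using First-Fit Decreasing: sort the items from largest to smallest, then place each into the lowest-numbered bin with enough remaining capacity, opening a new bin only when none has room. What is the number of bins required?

9

Sorted descending: 18, 17, 17, 17, 15, 14, 14, 13, 13, 7, 5, 5, 5, 5.
Put 18 in bin 1; 6 remain.
Put 17 in bin 2; 7 remain.
Put 17 in bin 3; 7 remain.
Put 17 in bin 4; 7 remain.
Put 15 in bin 5; 9 remain.
Put 14 in bin 6; 10 remain.
Put 14 in bin 7; 10 remain.
Put 13 in bin 8; 11 remain.
Put 13 in bin 9; 11 remain.
Put 7 in bin 2; 0 remain.
Put 5 in bin 1; 1 remain.
Put 5 in bin 3; 2 remain.
Put 5 in bin 4; 2 remain.
Put 5 in bin 5; 4 remain.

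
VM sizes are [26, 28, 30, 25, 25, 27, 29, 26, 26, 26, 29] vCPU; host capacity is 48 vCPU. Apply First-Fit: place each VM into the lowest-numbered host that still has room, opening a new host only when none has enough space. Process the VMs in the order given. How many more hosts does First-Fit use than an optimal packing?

First-Fit: [26] [28] [30] [25] [25] [27] [29] [26] [26] [26] [29] → 11 hosts.
11 VMs exceed 24 vCPU (half the capacity), and no two of those can share a host, so at least 11 hosts are needed.
So 11 is already optimal.

0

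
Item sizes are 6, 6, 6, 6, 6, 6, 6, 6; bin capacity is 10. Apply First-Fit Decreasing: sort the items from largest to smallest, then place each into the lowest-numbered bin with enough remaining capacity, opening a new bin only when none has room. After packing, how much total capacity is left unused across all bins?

32

Sorted descending: 6, 6, 6, 6, 6, 6, 6, 6.
6 → bin 1 (remaining 4)
6 → bin 2 (remaining 4)
6 → bin 3 (remaining 4)
6 → bin 4 (remaining 4)
6 → bin 5 (remaining 4)
6 → bin 6 (remaining 4)
6 → bin 7 (remaining 4)
6 → bin 8 (remaining 4)
8 bins × 10 = 80; used 48; unused 32.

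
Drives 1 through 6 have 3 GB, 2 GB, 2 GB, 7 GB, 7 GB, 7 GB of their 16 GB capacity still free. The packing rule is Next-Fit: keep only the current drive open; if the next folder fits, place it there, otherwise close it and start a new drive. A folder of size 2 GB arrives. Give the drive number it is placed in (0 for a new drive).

6

Next-Fit only looks at drive 6, which has 7 GB free.
2 GB fits there.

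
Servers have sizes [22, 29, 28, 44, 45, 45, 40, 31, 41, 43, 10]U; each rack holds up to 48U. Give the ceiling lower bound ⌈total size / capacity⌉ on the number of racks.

8

Total size = 22 + 29 + 28 + 44 + 45 + 45 + 40 + 31 + 41 + 43 + 10 = 378U.
⌈378 / 48⌉ = 8.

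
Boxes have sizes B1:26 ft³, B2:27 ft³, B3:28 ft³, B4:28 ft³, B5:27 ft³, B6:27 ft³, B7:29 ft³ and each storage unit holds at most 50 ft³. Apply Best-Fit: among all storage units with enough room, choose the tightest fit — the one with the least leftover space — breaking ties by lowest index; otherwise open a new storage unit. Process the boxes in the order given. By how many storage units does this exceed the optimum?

0

Best-Fit: [26] [27] [28] [28] [27] [27] [29] → 7 storage units.
7 boxes exceed 25 ft³ (half the capacity), and no two of those can share a storage unit, so at least 7 storage units are needed.
So 7 is already optimal.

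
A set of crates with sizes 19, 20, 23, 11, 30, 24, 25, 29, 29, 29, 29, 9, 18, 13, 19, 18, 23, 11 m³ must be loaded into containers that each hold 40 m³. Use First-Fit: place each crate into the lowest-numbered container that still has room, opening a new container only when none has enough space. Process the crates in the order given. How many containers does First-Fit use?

12

container 1: place 19 m³, 21 m³ left
container 1: place 20 m³, 1 m³ left
container 2: place 23 m³, 17 m³ left
container 2: place 11 m³, 6 m³ left
container 3: place 30 m³, 10 m³ left
container 4: place 24 m³, 16 m³ left
container 5: place 25 m³, 15 m³ left
container 6: place 29 m³, 11 m³ left
container 7: place 29 m³, 11 m³ left
container 8: place 29 m³, 11 m³ left
container 9: place 29 m³, 11 m³ left
container 3: place 9 m³, 1 m³ left
container 10: place 18 m³, 22 m³ left
container 4: place 13 m³, 3 m³ left
container 10: place 19 m³, 3 m³ left
container 11: place 18 m³, 22 m³ left
container 12: place 23 m³, 17 m³ left
container 5: place 11 m³, 4 m³ left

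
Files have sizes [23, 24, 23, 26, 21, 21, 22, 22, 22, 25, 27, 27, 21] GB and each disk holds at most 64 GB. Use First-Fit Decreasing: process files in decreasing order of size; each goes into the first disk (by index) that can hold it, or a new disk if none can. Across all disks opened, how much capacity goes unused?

Sorted descending: 27, 27, 26, 25, 24, 23, 23, 22, 22, 22, 21, 21, 21.
Put 27 GB in disk 1; 37 GB remain.
Put 27 GB in disk 1; 10 GB remain.
Put 26 GB in disk 2; 38 GB remain.
Put 25 GB in disk 2; 13 GB remain.
Put 24 GB in disk 3; 40 GB remain.
Put 23 GB in disk 3; 17 GB remain.
Put 23 GB in disk 4; 41 GB remain.
Put 22 GB in disk 4; 19 GB remain.
Put 22 GB in disk 5; 42 GB remain.
Put 22 GB in disk 5; 20 GB remain.
Put 21 GB in disk 6; 43 GB remain.
Put 21 GB in disk 6; 22 GB remain.
Put 21 GB in disk 6; 1 GB remain.
6 disks × 64 GB = 384 GB; used 304 GB; unused 80 GB.

80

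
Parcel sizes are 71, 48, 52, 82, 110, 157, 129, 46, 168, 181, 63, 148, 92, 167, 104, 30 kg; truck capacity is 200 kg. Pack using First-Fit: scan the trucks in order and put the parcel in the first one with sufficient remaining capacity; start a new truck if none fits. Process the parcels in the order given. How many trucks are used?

truck 1: place 71 kg, 129 kg left
truck 1: place 48 kg, 81 kg left
truck 1: place 52 kg, 29 kg left
truck 2: place 82 kg, 118 kg left
truck 2: place 110 kg, 8 kg left
truck 3: place 157 kg, 43 kg left
truck 4: place 129 kg, 71 kg left
truck 4: place 46 kg, 25 kg left
truck 5: place 168 kg, 32 kg left
truck 6: place 181 kg, 19 kg left
truck 7: place 63 kg, 137 kg left
truck 8: place 148 kg, 52 kg left
truck 7: place 92 kg, 45 kg left
truck 9: place 167 kg, 33 kg left
truck 10: place 104 kg, 96 kg left
truck 3: place 30 kg, 13 kg left

10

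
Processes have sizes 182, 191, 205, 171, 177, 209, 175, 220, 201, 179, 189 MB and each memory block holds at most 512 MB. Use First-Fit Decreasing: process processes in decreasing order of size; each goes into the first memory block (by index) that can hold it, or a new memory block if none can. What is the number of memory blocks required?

Sorted descending: 220, 209, 205, 201, 191, 189, 182, 179, 177, 175, 171.
memory block 1: place 220 MB, 292 MB left
memory block 1: place 209 MB, 83 MB left
memory block 2: place 205 MB, 307 MB left
memory block 2: place 201 MB, 106 MB left
memory block 3: place 191 MB, 321 MB left
memory block 3: place 189 MB, 132 MB left
memory block 4: place 182 MB, 330 MB left
memory block 4: place 179 MB, 151 MB left
memory block 5: place 177 MB, 335 MB left
memory block 5: place 175 MB, 160 MB left
memory block 6: place 171 MB, 341 MB left
Final memory blocks: [220,209] [205,201] [191,189] [182,179] [177,175] [171].

6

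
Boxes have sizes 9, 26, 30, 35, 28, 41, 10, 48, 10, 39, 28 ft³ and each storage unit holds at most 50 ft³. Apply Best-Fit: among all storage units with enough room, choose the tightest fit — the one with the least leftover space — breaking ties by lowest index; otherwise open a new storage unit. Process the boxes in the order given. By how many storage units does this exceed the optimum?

Best-Fit: [9,26,10] [30] [35,10] [28] [41] [48] [39] [28] → 8 storage units.
8 boxes exceed 25 ft³ (half the capacity), and no two of those can share a storage unit, so at least 8 storage units are needed.
So 8 is already optimal.

0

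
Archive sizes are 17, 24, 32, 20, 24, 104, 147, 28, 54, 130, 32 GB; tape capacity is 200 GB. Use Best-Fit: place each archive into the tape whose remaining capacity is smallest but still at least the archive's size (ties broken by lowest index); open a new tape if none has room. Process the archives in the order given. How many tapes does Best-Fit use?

Put 17 GB in tape 1; 183 GB remain.
Put 24 GB in tape 1; 159 GB remain.
Put 32 GB in tape 1; 127 GB remain.
Put 20 GB in tape 1; 107 GB remain.
Put 24 GB in tape 1; 83 GB remain.
Put 104 GB in tape 2; 96 GB remain.
Put 147 GB in tape 3; 53 GB remain.
Put 28 GB in tape 3; 25 GB remain.
Put 54 GB in tape 1; 29 GB remain.
Put 130 GB in tape 4; 70 GB remain.
Put 32 GB in tape 4; 38 GB remain.
Final tapes: [17,24,32,20,24,54] [104] [147,28] [130,32].

4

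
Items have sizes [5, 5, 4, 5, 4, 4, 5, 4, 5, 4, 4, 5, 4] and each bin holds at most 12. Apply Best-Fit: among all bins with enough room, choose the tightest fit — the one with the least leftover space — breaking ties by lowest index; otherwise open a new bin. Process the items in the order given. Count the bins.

bin 1: place 5, 7 left
bin 1: place 5, 2 left
bin 2: place 4, 8 left
bin 2: place 5, 3 left
bin 3: place 4, 8 left
bin 3: place 4, 4 left
bin 4: place 5, 7 left
bin 3: place 4, 0 left
bin 4: place 5, 2 left
bin 5: place 4, 8 left
bin 5: place 4, 4 left
bin 6: place 5, 7 left
bin 5: place 4, 0 left

6 bins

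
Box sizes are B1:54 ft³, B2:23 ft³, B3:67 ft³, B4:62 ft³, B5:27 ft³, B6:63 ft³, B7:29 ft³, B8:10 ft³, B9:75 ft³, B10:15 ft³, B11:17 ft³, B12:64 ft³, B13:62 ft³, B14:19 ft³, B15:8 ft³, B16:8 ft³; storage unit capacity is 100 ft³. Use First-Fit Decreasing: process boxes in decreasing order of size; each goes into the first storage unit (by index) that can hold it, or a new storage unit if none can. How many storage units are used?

Sorted descending: 75, 67, 64, 63, 62, 62, 54, 29, 27, 23, 19, 17, 15, 10, 8, 8.
storage unit 1: place 75 ft³, 25 ft³ left
storage unit 2: place 67 ft³, 33 ft³ left
storage unit 3: place 64 ft³, 36 ft³ left
storage unit 4: place 63 ft³, 37 ft³ left
storage unit 5: place 62 ft³, 38 ft³ left
storage unit 6: place 62 ft³, 38 ft³ left
storage unit 7: place 54 ft³, 46 ft³ left
storage unit 2: place 29 ft³, 4 ft³ left
storage unit 3: place 27 ft³, 9 ft³ left
storage unit 1: place 23 ft³, 2 ft³ left
storage unit 4: place 19 ft³, 18 ft³ left
storage unit 4: place 17 ft³, 1 ft³ left
storage unit 5: place 15 ft³, 23 ft³ left
storage unit 5: place 10 ft³, 13 ft³ left
storage unit 3: place 8 ft³, 1 ft³ left
storage unit 5: place 8 ft³, 5 ft³ left

7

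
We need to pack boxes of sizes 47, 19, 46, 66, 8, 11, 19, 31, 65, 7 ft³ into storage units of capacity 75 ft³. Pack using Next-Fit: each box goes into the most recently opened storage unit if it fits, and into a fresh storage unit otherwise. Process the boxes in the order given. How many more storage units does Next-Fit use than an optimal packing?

Next-Fit: [47,19] [46] [66,8] [11,19,31] [65,7] → 5 storage units.
Total size 319 ft³; any packing needs at least ⌈319/75⌉ = 5 storage units.
So 5 is already optimal.

0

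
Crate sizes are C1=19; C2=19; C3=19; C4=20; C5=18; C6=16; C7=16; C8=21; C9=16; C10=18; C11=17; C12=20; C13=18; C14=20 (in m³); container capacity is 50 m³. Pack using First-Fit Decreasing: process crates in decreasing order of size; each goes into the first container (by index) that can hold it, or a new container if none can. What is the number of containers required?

Sorted descending: 21, 20, 20, 20, 19, 19, 19, 18, 18, 18, 17, 16, 16, 16.
Put 21 m³ in container 1; 29 m³ remain.
Put 20 m³ in container 1; 9 m³ remain.
Put 20 m³ in container 2; 30 m³ remain.
Put 20 m³ in container 2; 10 m³ remain.
Put 19 m³ in container 3; 31 m³ remain.
Put 19 m³ in container 3; 12 m³ remain.
Put 19 m³ in container 4; 31 m³ remain.
Put 18 m³ in container 4; 13 m³ remain.
Put 18 m³ in container 5; 32 m³ remain.
Put 18 m³ in container 5; 14 m³ remain.
Put 17 m³ in container 6; 33 m³ remain.
Put 16 m³ in container 6; 17 m³ remain.
Put 16 m³ in container 6; 1 m³ remain.
Put 16 m³ in container 7; 34 m³ remain.
Final containers: [21,20] [20,20] [19,19] [19,18] [18,18] [17,16,16] [16].

7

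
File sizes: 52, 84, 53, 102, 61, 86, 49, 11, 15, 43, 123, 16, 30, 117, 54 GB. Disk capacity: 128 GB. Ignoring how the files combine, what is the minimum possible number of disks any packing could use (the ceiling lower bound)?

7

Total size = 52 + 84 + 53 + 102 + 61 + 86 + 49 + 11 + 15 + 43 + 123 + 16 + 30 + 117 + 54 = 896 GB.
⌈896 / 128⌉ = 7.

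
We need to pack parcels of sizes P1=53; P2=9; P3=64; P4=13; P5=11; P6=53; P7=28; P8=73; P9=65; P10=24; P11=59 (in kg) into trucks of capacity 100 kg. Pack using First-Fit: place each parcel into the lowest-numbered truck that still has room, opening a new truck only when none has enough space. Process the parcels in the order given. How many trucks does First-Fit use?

6

truck 1: place P1 (53 kg), 47 kg left
truck 1: place P2 (9 kg), 38 kg left
truck 2: place P3 (64 kg), 36 kg left
truck 1: place P4 (13 kg), 25 kg left
truck 1: place P5 (11 kg), 14 kg left
truck 3: place P6 (53 kg), 47 kg left
truck 2: place P7 (28 kg), 8 kg left
truck 4: place P8 (73 kg), 27 kg left
truck 5: place P9 (65 kg), 35 kg left
truck 3: place P10 (24 kg), 23 kg left
truck 6: place P11 (59 kg), 41 kg left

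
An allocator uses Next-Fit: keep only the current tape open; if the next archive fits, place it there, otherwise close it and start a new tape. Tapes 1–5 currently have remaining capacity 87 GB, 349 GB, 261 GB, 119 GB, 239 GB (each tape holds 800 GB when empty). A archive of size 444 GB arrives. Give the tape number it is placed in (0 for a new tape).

0

Next-Fit only looks at tape 5, which has 239 GB free.
444 GB does not fit, so a new tape is opened.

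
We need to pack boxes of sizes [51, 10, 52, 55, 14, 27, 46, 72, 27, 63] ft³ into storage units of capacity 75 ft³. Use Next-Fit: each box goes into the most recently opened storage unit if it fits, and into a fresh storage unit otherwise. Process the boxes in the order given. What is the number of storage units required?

7

storage unit 1: place 51 ft³, 24 ft³ left
storage unit 1: place 10 ft³, 14 ft³ left
storage unit 2: place 52 ft³, 23 ft³ left
storage unit 3: place 55 ft³, 20 ft³ left
storage unit 3: place 14 ft³, 6 ft³ left
storage unit 4: place 27 ft³, 48 ft³ left
storage unit 4: place 46 ft³, 2 ft³ left
storage unit 5: place 72 ft³, 3 ft³ left
storage unit 6: place 27 ft³, 48 ft³ left
storage unit 7: place 63 ft³, 12 ft³ left
Final storage units: [51,10] [52] [55,14] [27,46] [72] [27] [63].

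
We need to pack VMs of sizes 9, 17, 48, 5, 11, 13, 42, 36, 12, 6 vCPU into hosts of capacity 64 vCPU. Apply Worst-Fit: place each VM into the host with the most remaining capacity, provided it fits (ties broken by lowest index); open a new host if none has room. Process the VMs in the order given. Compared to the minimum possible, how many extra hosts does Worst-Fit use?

0

Worst-Fit: [9,17,5,11,13] [48] [42,6] [36,12] → 4 hosts.
Total size 199 vCPU; any packing needs at least ⌈199/64⌉ = 4 hosts.
So 4 is already optimal.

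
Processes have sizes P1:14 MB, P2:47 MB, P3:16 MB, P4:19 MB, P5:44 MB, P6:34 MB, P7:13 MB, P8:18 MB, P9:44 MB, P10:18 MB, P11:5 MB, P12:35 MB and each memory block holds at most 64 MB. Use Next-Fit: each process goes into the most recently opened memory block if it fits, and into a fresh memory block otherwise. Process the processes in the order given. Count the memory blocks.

memory block 1: place P1 (14 MB), 50 MB left
memory block 1: place P2 (47 MB), 3 MB left
memory block 2: place P3 (16 MB), 48 MB left
memory block 2: place P4 (19 MB), 29 MB left
memory block 3: place P5 (44 MB), 20 MB left
memory block 4: place P6 (34 MB), 30 MB left
memory block 4: place P7 (13 MB), 17 MB left
memory block 5: place P8 (18 MB), 46 MB left
memory block 5: place P9 (44 MB), 2 MB left
memory block 6: place P10 (18 MB), 46 MB left
memory block 6: place P11 (5 MB), 41 MB left
memory block 6: place P12 (35 MB), 6 MB left

6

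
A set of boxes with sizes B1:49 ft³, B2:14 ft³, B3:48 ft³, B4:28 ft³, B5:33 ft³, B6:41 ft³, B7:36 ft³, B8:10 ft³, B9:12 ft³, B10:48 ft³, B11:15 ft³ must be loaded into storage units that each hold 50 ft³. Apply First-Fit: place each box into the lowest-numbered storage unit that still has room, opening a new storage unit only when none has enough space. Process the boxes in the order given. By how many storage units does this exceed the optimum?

First-Fit: [49] [14,28] [48] [33,10] [41] [36,12] [48] [15] → 8 storage units.
Total size 334 ft³; any packing needs at least ⌈334/50⌉ = 7 storage units.
An optimal packing achieves that bound: [49] [48] [48] [41] [36,14] [33,15] [28,12,10] → 7 storage units.
Excess: 8 − 7 = 1.

1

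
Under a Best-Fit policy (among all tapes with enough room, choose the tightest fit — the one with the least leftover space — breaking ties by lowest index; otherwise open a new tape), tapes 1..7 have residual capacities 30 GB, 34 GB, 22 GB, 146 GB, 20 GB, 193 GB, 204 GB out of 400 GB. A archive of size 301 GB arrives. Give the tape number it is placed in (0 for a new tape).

No tape has ≥ 301 GB free, so a new tape is opened.

0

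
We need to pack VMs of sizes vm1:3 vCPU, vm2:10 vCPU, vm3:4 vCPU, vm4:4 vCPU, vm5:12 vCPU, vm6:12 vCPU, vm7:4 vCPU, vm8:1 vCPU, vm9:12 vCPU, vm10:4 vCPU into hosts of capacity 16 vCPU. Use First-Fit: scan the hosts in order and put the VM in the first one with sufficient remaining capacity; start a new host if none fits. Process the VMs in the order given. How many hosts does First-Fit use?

5

host 1: place vm1 (3 vCPU), 13 vCPU left
host 1: place vm2 (10 vCPU), 3 vCPU left
host 2: place vm3 (4 vCPU), 12 vCPU left
host 2: place vm4 (4 vCPU), 8 vCPU left
host 3: place vm5 (12 vCPU), 4 vCPU left
host 4: place vm6 (12 vCPU), 4 vCPU left
host 2: place vm7 (4 vCPU), 4 vCPU left
host 1: place vm8 (1 vCPU), 2 vCPU left
host 5: place vm9 (12 vCPU), 4 vCPU left
host 2: place vm10 (4 vCPU), 0 vCPU left
Final hosts: [3,10,1] [4,4,4,4] [12] [12] [12].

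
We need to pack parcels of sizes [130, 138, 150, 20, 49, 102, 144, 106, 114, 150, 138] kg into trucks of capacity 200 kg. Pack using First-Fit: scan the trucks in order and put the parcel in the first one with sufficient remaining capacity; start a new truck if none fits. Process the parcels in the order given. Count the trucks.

9 trucks

130 kg → truck 1 (remaining 70 kg)
138 kg → truck 2 (remaining 62 kg)
150 kg → truck 3 (remaining 50 kg)
20 kg → truck 1 (remaining 50 kg)
49 kg → truck 1 (remaining 1 kg)
102 kg → truck 4 (remaining 98 kg)
144 kg → truck 5 (remaining 56 kg)
106 kg → truck 6 (remaining 94 kg)
114 kg → truck 7 (remaining 86 kg)
150 kg → truck 8 (remaining 50 kg)
138 kg → truck 9 (remaining 62 kg)
Final trucks: [130,20,49] [138] [150] [102] [144] [106] [114] [150] [138].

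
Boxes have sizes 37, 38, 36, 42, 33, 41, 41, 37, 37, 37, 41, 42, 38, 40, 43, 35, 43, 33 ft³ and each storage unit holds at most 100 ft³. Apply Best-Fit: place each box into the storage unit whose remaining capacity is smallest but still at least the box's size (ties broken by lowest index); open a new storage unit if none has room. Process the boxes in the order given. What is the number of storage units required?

9

Put 37 ft³ in storage unit 1; 63 ft³ remain.
Put 38 ft³ in storage unit 1; 25 ft³ remain.
Put 36 ft³ in storage unit 2; 64 ft³ remain.
Put 42 ft³ in storage unit 2; 22 ft³ remain.
Put 33 ft³ in storage unit 3; 67 ft³ remain.
Put 41 ft³ in storage unit 3; 26 ft³ remain.
Put 41 ft³ in storage unit 4; 59 ft³ remain.
Put 37 ft³ in storage unit 4; 22 ft³ remain.
Put 37 ft³ in storage unit 5; 63 ft³ remain.
Put 37 ft³ in storage unit 5; 26 ft³ remain.
Put 41 ft³ in storage unit 6; 59 ft³ remain.
Put 42 ft³ in storage unit 6; 17 ft³ remain.
Put 38 ft³ in storage unit 7; 62 ft³ remain.
Put 40 ft³ in storage unit 7; 22 ft³ remain.
Put 43 ft³ in storage unit 8; 57 ft³ remain.
Put 35 ft³ in storage unit 8; 22 ft³ remain.
Put 43 ft³ in storage unit 9; 57 ft³ remain.
Put 33 ft³ in storage unit 9; 24 ft³ remain.
Final storage units: [37,38] [36,42] [33,41] [41,37] [37,37] [41,42] [38,40] [43,35] [43,33].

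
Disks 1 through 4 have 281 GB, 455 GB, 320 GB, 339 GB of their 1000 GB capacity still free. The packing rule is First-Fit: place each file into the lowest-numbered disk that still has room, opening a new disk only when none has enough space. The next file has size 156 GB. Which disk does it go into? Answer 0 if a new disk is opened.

Disks with room: disk 1 (281 GB), disk 2 (455 GB), disk 3 (320 GB), disk 4 (339 GB).
The first with room is disk 1.

1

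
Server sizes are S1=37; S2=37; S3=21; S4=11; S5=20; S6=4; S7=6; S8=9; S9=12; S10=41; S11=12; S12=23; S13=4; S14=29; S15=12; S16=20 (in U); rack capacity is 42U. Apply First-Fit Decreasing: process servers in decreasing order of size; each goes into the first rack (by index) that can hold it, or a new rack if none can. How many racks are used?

Sorted descending: 41, 37, 37, 29, 23, 21, 20, 20, 12, 12, 12, 11, 9, 6, 4, 4.
Put 41U in rack 1; 1U remain.
Put 37U in rack 2; 5U remain.
Put 37U in rack 3; 5U remain.
Put 29U in rack 4; 13U remain.
Put 23U in rack 5; 19U remain.
Put 21U in rack 6; 21U remain.
Put 20U in rack 6; 1U remain.
Put 20U in rack 7; 22U remain.
Put 12U in rack 4; 1U remain.
Put 12U in rack 5; 7U remain.
Put 12U in rack 7; 10U remain.
Put 11U in rack 8; 31U remain.
Put 9U in rack 7; 1U remain.
Put 6U in rack 5; 1U remain.
Put 4U in rack 2; 1U remain.
Put 4U in rack 3; 1U remain.
Final racks: [41] [37,4] [37,4] [29,12] [23,12,6] [21,20] [20,12,9] [11].

8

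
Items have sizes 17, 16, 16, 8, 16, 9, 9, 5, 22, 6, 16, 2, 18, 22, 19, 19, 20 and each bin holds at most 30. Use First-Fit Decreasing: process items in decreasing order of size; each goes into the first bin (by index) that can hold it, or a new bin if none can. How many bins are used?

11

Sorted descending: 22, 22, 20, 19, 19, 18, 17, 16, 16, 16, 16, 9, 9, 8, 6, 5, 2.
bin 1: place 22, 8 left
bin 2: place 22, 8 left
bin 3: place 20, 10 left
bin 4: place 19, 11 left
bin 5: place 19, 11 left
bin 6: place 18, 12 left
bin 7: place 17, 13 left
bin 8: place 16, 14 left
bin 9: place 16, 14 left
bin 10: place 16, 14 left
bin 11: place 16, 14 left
bin 3: place 9, 1 left
bin 4: place 9, 2 left
bin 1: place 8, 0 left
bin 2: place 6, 2 left
bin 5: place 5, 6 left
bin 2: place 2, 0 left
Final bins: [22,8] [22,6,2] [20,9] [19,9] [19,5] [18] [17] [16] [16] [16] [16].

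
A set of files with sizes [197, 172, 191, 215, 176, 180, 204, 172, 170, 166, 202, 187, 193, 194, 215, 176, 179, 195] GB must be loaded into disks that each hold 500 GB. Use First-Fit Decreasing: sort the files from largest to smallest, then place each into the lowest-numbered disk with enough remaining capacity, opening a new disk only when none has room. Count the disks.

9 disks

Sorted descending: 215, 215, 204, 202, 197, 195, 194, 193, 191, 187, 180, 179, 176, 176, 172, 172, 170, 166.
215 GB → disk 1 (remaining 285 GB)
215 GB → disk 1 (remaining 70 GB)
204 GB → disk 2 (remaining 296 GB)
202 GB → disk 2 (remaining 94 GB)
197 GB → disk 3 (remaining 303 GB)
195 GB → disk 3 (remaining 108 GB)
194 GB → disk 4 (remaining 306 GB)
193 GB → disk 4 (remaining 113 GB)
191 GB → disk 5 (remaining 309 GB)
187 GB → disk 5 (remaining 122 GB)
180 GB → disk 6 (remaining 320 GB)
179 GB → disk 6 (remaining 141 GB)
176 GB → disk 7 (remaining 324 GB)
176 GB → disk 7 (remaining 148 GB)
172 GB → disk 8 (remaining 328 GB)
172 GB → disk 8 (remaining 156 GB)
170 GB → disk 9 (remaining 330 GB)
166 GB → disk 9 (remaining 164 GB)
Final disks: [215,215] [204,202] [197,195] [194,193] [191,187] [180,179] [176,176] [172,172] [170,166].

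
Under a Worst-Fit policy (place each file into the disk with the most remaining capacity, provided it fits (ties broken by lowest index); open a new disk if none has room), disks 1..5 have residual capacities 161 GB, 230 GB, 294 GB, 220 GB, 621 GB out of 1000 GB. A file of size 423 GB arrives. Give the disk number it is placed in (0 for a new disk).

Disks with room: disk 5 (621 GB).
Most room is disk 5 with 621 GB free.

5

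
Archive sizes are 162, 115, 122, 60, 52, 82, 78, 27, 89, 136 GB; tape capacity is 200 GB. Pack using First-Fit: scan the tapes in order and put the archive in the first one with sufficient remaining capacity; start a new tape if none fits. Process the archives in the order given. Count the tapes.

6

162 GB → tape 1 (remaining 38 GB)
115 GB → tape 2 (remaining 85 GB)
122 GB → tape 3 (remaining 78 GB)
60 GB → tape 2 (remaining 25 GB)
52 GB → tape 3 (remaining 26 GB)
82 GB → tape 4 (remaining 118 GB)
78 GB → tape 4 (remaining 40 GB)
27 GB → tape 1 (remaining 11 GB)
89 GB → tape 5 (remaining 111 GB)
136 GB → tape 6 (remaining 64 GB)
Final tapes: [162,27] [115,60] [122,52] [82,78] [89] [136].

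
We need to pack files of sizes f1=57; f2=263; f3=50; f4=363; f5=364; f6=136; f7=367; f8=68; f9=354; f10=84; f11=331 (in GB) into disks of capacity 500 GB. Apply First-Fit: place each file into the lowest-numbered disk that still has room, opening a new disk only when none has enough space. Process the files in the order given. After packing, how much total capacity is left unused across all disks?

563

Put f1 (57 GB) in disk 1; 443 GB remain.
Put f2 (263 GB) in disk 1; 180 GB remain.
Put f3 (50 GB) in disk 1; 130 GB remain.
Put f4 (363 GB) in disk 2; 137 GB remain.
Put f5 (364 GB) in disk 3; 136 GB remain.
Put f6 (136 GB) in disk 2; 1 GB remain.
Put f7 (367 GB) in disk 4; 133 GB remain.
Put f8 (68 GB) in disk 1; 62 GB remain.
Put f9 (354 GB) in disk 5; 146 GB remain.
Put f10 (84 GB) in disk 3; 52 GB remain.
Put f11 (331 GB) in disk 6; 169 GB remain.
6 disks × 500 GB = 3000 GB; used 2437 GB; unused 563 GB.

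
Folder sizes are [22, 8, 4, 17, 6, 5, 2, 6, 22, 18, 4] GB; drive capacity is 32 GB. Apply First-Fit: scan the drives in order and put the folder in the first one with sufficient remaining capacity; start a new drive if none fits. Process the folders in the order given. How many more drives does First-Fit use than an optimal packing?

0

First-Fit: [22,8,2] [4,17,6,5] [6,22,4] [18] → 4 drives.
Total size 114 GB; any packing needs at least ⌈114/32⌉ = 4 drives.
So 4 is already optimal.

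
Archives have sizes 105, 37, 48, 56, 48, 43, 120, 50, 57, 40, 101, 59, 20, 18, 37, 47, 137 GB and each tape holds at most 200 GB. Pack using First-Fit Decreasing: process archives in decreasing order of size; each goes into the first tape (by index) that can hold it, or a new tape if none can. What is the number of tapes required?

Sorted descending: 137, 120, 105, 101, 59, 57, 56, 50, 48, 48, 47, 43, 40, 37, 37, 20, 18.
Put 137 GB in tape 1; 63 GB remain.
Put 120 GB in tape 2; 80 GB remain.
Put 105 GB in tape 3; 95 GB remain.
Put 101 GB in tape 4; 99 GB remain.
Put 59 GB in tape 1; 4 GB remain.
Put 57 GB in tape 2; 23 GB remain.
Put 56 GB in tape 3; 39 GB remain.
Put 50 GB in tape 4; 49 GB remain.
Put 48 GB in tape 4; 1 GB remain.
Put 48 GB in tape 5; 152 GB remain.
Put 47 GB in tape 5; 105 GB remain.
Put 43 GB in tape 5; 62 GB remain.
Put 40 GB in tape 5; 22 GB remain.
Put 37 GB in tape 3; 2 GB remain.
Put 37 GB in tape 6; 163 GB remain.
Put 20 GB in tape 2; 3 GB remain.
Put 18 GB in tape 5; 4 GB remain.

6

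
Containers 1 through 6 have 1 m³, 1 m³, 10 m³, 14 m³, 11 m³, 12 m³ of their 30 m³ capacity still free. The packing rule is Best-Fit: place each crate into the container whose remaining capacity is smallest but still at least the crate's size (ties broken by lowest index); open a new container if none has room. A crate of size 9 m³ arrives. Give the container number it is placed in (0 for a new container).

Containers with room: container 3 (10 m³), container 4 (14 m³), container 5 (11 m³), container 6 (12 m³).
Tightest fit is container 3 with 10 m³ free.

3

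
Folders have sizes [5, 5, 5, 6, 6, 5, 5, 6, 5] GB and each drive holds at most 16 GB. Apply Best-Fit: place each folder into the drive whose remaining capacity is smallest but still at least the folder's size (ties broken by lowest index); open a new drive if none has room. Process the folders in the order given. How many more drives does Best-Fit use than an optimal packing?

1

Best-Fit: [5,5,5] [6,6] [5,5,6] [5] → 4 drives.
Total size 48 GB; any packing needs at least ⌈48/16⌉ = 3 drives.
An optimal packing achieves that bound: [6,5,5] [6,5,5] [6,5,5] → 3 drives.
Excess: 4 − 3 = 1.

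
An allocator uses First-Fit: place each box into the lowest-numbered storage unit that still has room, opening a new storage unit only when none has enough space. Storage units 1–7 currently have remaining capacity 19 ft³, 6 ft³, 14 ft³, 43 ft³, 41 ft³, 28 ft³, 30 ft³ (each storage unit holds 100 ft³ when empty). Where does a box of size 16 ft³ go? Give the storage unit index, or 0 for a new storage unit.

Storage units with room: storage unit 1 (19 ft³), storage unit 4 (43 ft³), storage unit 5 (41 ft³), storage unit 6 (28 ft³), storage unit 7 (30 ft³).
The first with room is storage unit 1.

1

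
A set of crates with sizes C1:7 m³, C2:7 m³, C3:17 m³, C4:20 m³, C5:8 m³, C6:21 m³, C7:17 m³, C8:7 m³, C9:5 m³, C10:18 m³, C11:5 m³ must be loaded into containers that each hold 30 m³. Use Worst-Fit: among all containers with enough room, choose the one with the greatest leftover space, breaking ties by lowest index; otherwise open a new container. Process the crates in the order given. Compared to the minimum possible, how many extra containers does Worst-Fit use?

Worst-Fit: [7,7,8] [17,7] [20] [21] [17,5] [18,5] → 6 containers.
Total size 132 m³; any packing needs at least ⌈132/30⌉ = 5 containers.
An optimal packing achieves that bound: [21,8] [20,7] [18,7,5] [17,7,5] [17] → 5 containers.
Excess: 6 − 5 = 1.

1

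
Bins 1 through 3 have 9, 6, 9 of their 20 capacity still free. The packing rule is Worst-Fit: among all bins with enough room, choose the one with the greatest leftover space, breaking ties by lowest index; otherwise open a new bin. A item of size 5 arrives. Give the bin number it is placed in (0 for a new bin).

1

Bins with room: bin 1 (9), bin 2 (6), bin 3 (9).
Most room is bin 1 with 9 free.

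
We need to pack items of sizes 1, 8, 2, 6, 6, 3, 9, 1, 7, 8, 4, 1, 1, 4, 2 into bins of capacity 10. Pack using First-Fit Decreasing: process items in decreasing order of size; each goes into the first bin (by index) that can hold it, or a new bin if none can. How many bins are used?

7

Sorted descending: 9, 8, 8, 7, 6, 6, 4, 4, 3, 2, 2, 1, 1, 1, 1.
Put 9 in bin 1; 1 remain.
Put 8 in bin 2; 2 remain.
Put 8 in bin 3; 2 remain.
Put 7 in bin 4; 3 remain.
Put 6 in bin 5; 4 remain.
Put 6 in bin 6; 4 remain.
Put 4 in bin 5; 0 remain.
Put 4 in bin 6; 0 remain.
Put 3 in bin 4; 0 remain.
Put 2 in bin 2; 0 remain.
Put 2 in bin 3; 0 remain.
Put 1 in bin 1; 0 remain.
Put 1 in bin 7; 9 remain.
Put 1 in bin 7; 8 remain.
Put 1 in bin 7; 7 remain.
Final bins: [9,1] [8,2] [8,2] [7,3] [6,4] [6,4] [1,1,1].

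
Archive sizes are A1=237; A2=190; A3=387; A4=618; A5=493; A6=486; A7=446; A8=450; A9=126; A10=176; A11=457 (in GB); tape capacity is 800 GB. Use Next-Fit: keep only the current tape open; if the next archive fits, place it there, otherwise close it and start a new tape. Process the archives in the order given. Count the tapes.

tape 1: place A1 (237 GB), 563 GB left
tape 1: place A2 (190 GB), 373 GB left
tape 2: place A3 (387 GB), 413 GB left
tape 3: place A4 (618 GB), 182 GB left
tape 4: place A5 (493 GB), 307 GB left
tape 5: place A6 (486 GB), 314 GB left
tape 6: place A7 (446 GB), 354 GB left
tape 7: place A8 (450 GB), 350 GB left
tape 7: place A9 (126 GB), 224 GB left
tape 7: place A10 (176 GB), 48 GB left
tape 8: place A11 (457 GB), 343 GB left
Final tapes: [237,190] [387] [618] [493] [486] [446] [450,126,176] [457].

8 tapes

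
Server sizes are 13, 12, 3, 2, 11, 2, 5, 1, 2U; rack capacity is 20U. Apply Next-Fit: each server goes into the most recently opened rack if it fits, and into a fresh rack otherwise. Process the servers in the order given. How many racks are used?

rack 1: place 13U, 7U left
rack 2: place 12U, 8U left
rack 2: place 3U, 5U left
rack 2: place 2U, 3U left
rack 3: place 11U, 9U left
rack 3: place 2U, 7U left
rack 3: place 5U, 2U left
rack 3: place 1U, 1U left
rack 4: place 2U, 18U left

4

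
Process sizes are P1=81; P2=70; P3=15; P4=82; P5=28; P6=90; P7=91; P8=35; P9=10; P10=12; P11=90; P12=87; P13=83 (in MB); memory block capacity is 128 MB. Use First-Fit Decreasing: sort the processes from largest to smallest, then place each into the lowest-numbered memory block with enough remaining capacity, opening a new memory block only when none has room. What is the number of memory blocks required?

8

Sorted descending: 91, 90, 90, 87, 83, 82, 81, 70, 35, 28, 15, 12, 10.
Put 91 MB in memory block 1; 37 MB remain.
Put 90 MB in memory block 2; 38 MB remain.
Put 90 MB in memory block 3; 38 MB remain.
Put 87 MB in memory block 4; 41 MB remain.
Put 83 MB in memory block 5; 45 MB remain.
Put 82 MB in memory block 6; 46 MB remain.
Put 81 MB in memory block 7; 47 MB remain.
Put 70 MB in memory block 8; 58 MB remain.
Put 35 MB in memory block 1; 2 MB remain.
Put 28 MB in memory block 2; 10 MB remain.
Put 15 MB in memory block 3; 23 MB remain.
Put 12 MB in memory block 3; 11 MB remain.
Put 10 MB in memory block 2; 0 MB remain.
Final memory blocks: [91,35] [90,28,10] [90,15,12] [87] [83] [82] [81] [70].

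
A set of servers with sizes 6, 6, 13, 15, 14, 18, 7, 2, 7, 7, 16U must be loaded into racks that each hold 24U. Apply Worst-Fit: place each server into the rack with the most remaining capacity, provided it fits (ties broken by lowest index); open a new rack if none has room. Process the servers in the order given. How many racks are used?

6

rack 1: place 6U, 18U left
rack 1: place 6U, 12U left
rack 2: place 13U, 11U left
rack 3: place 15U, 9U left
rack 4: place 14U, 10U left
rack 5: place 18U, 6U left
rack 1: place 7U, 5U left
rack 2: place 2U, 9U left
rack 4: place 7U, 3U left
rack 2: place 7U, 2U left
rack 6: place 16U, 8U left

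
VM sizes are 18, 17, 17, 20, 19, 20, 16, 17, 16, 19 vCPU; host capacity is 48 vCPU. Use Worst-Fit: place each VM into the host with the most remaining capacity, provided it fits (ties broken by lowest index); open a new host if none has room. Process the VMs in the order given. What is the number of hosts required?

5

Put 18 vCPU in host 1; 30 vCPU remain.
Put 17 vCPU in host 1; 13 vCPU remain.
Put 17 vCPU in host 2; 31 vCPU remain.
Put 20 vCPU in host 2; 11 vCPU remain.
Put 19 vCPU in host 3; 29 vCPU remain.
Put 20 vCPU in host 3; 9 vCPU remain.
Put 16 vCPU in host 4; 32 vCPU remain.
Put 17 vCPU in host 4; 15 vCPU remain.
Put 16 vCPU in host 5; 32 vCPU remain.
Put 19 vCPU in host 5; 13 vCPU remain.
Final hosts: [18,17] [17,20] [19,20] [16,17] [16,19].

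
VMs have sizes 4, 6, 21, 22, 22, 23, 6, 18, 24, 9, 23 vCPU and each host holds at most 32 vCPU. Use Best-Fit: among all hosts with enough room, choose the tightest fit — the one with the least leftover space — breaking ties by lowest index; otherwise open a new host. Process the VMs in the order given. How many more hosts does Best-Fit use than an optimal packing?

Best-Fit: [4,6,21] [22,9] [22] [23,6] [18] [24] [23] → 7 hosts.
7 VMs exceed 16 vCPU (half the capacity), and no two of those can share a host, so at least 7 hosts are needed.
So 7 is already optimal.

0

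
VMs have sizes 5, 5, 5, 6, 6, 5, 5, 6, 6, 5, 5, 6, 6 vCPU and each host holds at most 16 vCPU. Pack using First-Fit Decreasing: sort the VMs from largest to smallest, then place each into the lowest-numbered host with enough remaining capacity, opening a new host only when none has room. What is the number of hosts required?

6 hosts

Sorted descending: 6, 6, 6, 6, 6, 6, 5, 5, 5, 5, 5, 5, 5.
host 1: place 6 vCPU, 10 vCPU left
host 1: place 6 vCPU, 4 vCPU left
host 2: place 6 vCPU, 10 vCPU left
host 2: place 6 vCPU, 4 vCPU left
host 3: place 6 vCPU, 10 vCPU left
host 3: place 6 vCPU, 4 vCPU left
host 4: place 5 vCPU, 11 vCPU left
host 4: place 5 vCPU, 6 vCPU left
host 4: place 5 vCPU, 1 vCPU left
host 5: place 5 vCPU, 11 vCPU left
host 5: place 5 vCPU, 6 vCPU left
host 5: place 5 vCPU, 1 vCPU left
host 6: place 5 vCPU, 11 vCPU left
Final hosts: [6,6] [6,6] [6,6] [5,5,5] [5,5,5] [5].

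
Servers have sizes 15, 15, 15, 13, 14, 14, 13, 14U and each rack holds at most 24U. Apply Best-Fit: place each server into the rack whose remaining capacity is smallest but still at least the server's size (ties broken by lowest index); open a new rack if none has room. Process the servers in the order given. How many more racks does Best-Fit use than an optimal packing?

Best-Fit: [15] [15] [15] [13] [14] [14] [13] [14] → 8 racks.
8 servers exceed 12U (half the capacity), and no two of those can share a rack, so at least 8 racks are needed.
So 8 is already optimal.

0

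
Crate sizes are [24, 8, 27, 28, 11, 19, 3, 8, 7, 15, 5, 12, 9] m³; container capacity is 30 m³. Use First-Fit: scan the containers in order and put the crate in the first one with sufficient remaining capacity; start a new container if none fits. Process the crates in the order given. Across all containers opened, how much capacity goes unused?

container 1: place 24 m³, 6 m³ left
container 2: place 8 m³, 22 m³ left
container 3: place 27 m³, 3 m³ left
container 4: place 28 m³, 2 m³ left
container 2: place 11 m³, 11 m³ left
container 5: place 19 m³, 11 m³ left
container 1: place 3 m³, 3 m³ left
container 2: place 8 m³, 3 m³ left
container 5: place 7 m³, 4 m³ left
container 6: place 15 m³, 15 m³ left
container 6: place 5 m³, 10 m³ left
container 7: place 12 m³, 18 m³ left
container 6: place 9 m³, 1 m³ left
7 containers × 30 m³ = 210 m³; used 176 m³; unused 34 m³.

34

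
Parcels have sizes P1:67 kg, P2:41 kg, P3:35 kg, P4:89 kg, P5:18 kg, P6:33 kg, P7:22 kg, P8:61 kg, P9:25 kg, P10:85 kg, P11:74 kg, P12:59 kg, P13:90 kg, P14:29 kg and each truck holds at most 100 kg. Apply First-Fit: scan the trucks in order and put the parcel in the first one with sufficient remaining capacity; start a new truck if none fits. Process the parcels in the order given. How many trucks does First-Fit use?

truck 1: place P1 (67 kg), 33 kg left
truck 2: place P2 (41 kg), 59 kg left
truck 2: place P3 (35 kg), 24 kg left
truck 3: place P4 (89 kg), 11 kg left
truck 1: place P5 (18 kg), 15 kg left
truck 4: place P6 (33 kg), 67 kg left
truck 2: place P7 (22 kg), 2 kg left
truck 4: place P8 (61 kg), 6 kg left
truck 5: place P9 (25 kg), 75 kg left
truck 6: place P10 (85 kg), 15 kg left
truck 5: place P11 (74 kg), 1 kg left
truck 7: place P12 (59 kg), 41 kg left
truck 8: place P13 (90 kg), 10 kg left
truck 7: place P14 (29 kg), 12 kg left
Final trucks: [67,18] [41,35,22] [89] [33,61] [25,74] [85] [59,29] [90].

8 trucks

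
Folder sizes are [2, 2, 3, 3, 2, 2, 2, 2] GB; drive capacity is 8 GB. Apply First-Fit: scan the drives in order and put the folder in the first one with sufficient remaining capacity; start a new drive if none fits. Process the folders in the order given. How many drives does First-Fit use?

drive 1: place 2 GB, 6 GB left
drive 1: place 2 GB, 4 GB left
drive 1: place 3 GB, 1 GB left
drive 2: place 3 GB, 5 GB left
drive 2: place 2 GB, 3 GB left
drive 2: place 2 GB, 1 GB left
drive 3: place 2 GB, 6 GB left
drive 3: place 2 GB, 4 GB left

3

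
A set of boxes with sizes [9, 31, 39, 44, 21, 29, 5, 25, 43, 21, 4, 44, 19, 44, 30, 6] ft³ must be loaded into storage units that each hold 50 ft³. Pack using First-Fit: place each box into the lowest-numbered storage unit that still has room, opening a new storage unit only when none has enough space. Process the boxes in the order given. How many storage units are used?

9

Put 9 ft³ in storage unit 1; 41 ft³ remain.
Put 31 ft³ in storage unit 1; 10 ft³ remain.
Put 39 ft³ in storage unit 2; 11 ft³ remain.
Put 44 ft³ in storage unit 3; 6 ft³ remain.
Put 21 ft³ in storage unit 4; 29 ft³ remain.
Put 29 ft³ in storage unit 4; 0 ft³ remain.
Put 5 ft³ in storage unit 1; 5 ft³ remain.
Put 25 ft³ in storage unit 5; 25 ft³ remain.
Put 43 ft³ in storage unit 6; 7 ft³ remain.
Put 21 ft³ in storage unit 5; 4 ft³ remain.
Put 4 ft³ in storage unit 1; 1 ft³ remain.
Put 44 ft³ in storage unit 7; 6 ft³ remain.
Put 19 ft³ in storage unit 8; 31 ft³ remain.
Put 44 ft³ in storage unit 9; 6 ft³ remain.
Put 30 ft³ in storage unit 8; 1 ft³ remain.
Put 6 ft³ in storage unit 2; 5 ft³ remain.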